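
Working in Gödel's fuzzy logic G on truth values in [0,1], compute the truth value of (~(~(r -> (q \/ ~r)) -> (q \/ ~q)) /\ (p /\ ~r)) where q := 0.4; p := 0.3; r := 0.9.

~r: Gödel ¬ of 0.9 = 0 (operand ≠ 0)
(q \/ ~r) = max(0.4, 0) = 0.4
(r -> (q \/ ~r)): 0.9 > 0.4, so result = 0.4
~(r -> (q \/ ~r)): Gödel ¬ of 0.4 = 0 (operand ≠ 0)
~q: Gödel ¬ of 0.4 = 0 (operand ≠ 0)
(q \/ ~q) = max(0.4, 0) = 0.4
(~(r -> (q \/ ~r)) -> (q \/ ~q)): 0 ≤ 0.4, so result = 1
~(~(r -> (q \/ ~r)) -> (q \/ ~q)): Gödel ¬ of 1 = 0 (operand ≠ 0)
~r: Gödel ¬ of 0.9 = 0 (operand ≠ 0)
(p /\ ~r) = min(0.3, 0) = 0
(~(~(r -> (q \/ ~r)) -> (q \/ ~q)) /\ (p /\ ~r)) = min(0, 0) = 0

0.00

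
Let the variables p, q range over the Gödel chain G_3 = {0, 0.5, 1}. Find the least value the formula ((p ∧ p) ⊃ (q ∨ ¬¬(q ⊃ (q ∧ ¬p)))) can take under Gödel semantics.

0.50

The minimum is attained at p = 1, q = 0.5:
  (p ∧ p) = min(1, 1) = 1
  ¬p: Gödel ¬ of 1 = 0 (operand ≠ 0)
  (q ∧ ¬p) = min(0.5, 0) = 0
  (q ⊃ (q ∧ ¬p)): 0.5 > 0, so result = 0
  ¬(q ⊃ (q ∧ ¬p)): Gödel ¬ of 0 = 1 (operand is 0)
  ¬¬(q ⊃ (q ∧ ¬p)): Gödel ¬ of 1 = 0 (operand ≠ 0)
  (q ∨ ¬¬(q ⊃ (q ∧ ¬p))) = max(0.5, 0) = 0.5
  ((p ∧ p) ⊃ (q ∨ ¬¬(q ⊃ (q ∧ ¬p)))): 1 > 0.5, so result = 0.5
Checking all 9 assignments confirms none give a value below 0.50.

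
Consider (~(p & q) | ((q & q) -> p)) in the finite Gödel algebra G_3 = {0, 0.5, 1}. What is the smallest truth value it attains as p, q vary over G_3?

0.50

The minimum is attained at p = 0.5, q = 1:
  (p & q) = min(0.5, 1) = 0.5
  ~(p & q): Gödel ¬ of 0.5 = 0 (operand ≠ 0)
  (q & q) = min(1, 1) = 1
  ((q & q) -> p): 1 > 0.5, so result = 0.5
  (~(p & q) | ((q & q) -> p)) = max(0, 0.5) = 0.5
Checking all 9 assignments confirms none give a value below 0.50.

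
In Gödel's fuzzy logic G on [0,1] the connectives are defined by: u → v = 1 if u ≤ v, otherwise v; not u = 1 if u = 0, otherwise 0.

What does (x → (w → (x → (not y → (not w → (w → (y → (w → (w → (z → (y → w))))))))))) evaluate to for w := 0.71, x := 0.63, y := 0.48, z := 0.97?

1.00

not y: Gödel ¬ of 0.48 = 0 (operand ≠ 0)
not w: Gödel ¬ of 0.71 = 0 (operand ≠ 0)
(y → w): 0.48 ≤ 0.71, so result = 1
(z → (y → w)): 0.97 ≤ 1, so result = 1
(w → (z → (y → w))): 0.71 ≤ 1, so result = 1
(w → (w → (z → (y → w)))): 0.71 ≤ 1, so result = 1
(y → (w → (w → (z → (y → w))))): 0.48 ≤ 1, so result = 1
(w → (y → (w → (w → (z → (y → w)))))): 0.71 ≤ 1, so result = 1
(not w → (w → (y → (w → (w → (z → (y → w))))))): 0 ≤ 1, so result = 1
(not y → (not w → (w → (y → (w → (w → (z → (y → w)))))))): 0 ≤ 1, so result = 1
(x → (not y → (not w → (w → (y → (w → (w → (z → (y → w))))))))): 0.63 ≤ 1, so result = 1
(w → (x → (not y → (not w → (w → (y → (w → (w → (z → (y → w)))))))))): 0.71 ≤ 1, so result = 1
(x → (w → (x → (not y → (not w → (w → (y → (w → (w → (z → (y → w))))))))))): 0.63 ≤ 1, so result = 1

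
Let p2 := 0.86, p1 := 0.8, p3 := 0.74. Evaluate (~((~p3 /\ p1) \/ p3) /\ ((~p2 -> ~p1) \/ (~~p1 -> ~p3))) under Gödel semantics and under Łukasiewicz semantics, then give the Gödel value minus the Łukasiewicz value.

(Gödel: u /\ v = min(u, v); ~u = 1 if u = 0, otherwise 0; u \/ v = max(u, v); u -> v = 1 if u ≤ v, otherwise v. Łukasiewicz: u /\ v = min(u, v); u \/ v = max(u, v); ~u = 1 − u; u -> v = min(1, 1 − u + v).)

Gödel evaluation:
  ~p3: Gödel ¬ of 0.74 = 0 (operand ≠ 0)
  (~p3 /\ p1) = min(0, 0.8) = 0
  ((~p3 /\ p1) \/ p3) = max(0, 0.74) = 0.74
  ~((~p3 /\ p1) \/ p3): Gödel ¬ of 0.74 = 0 (operand ≠ 0)
  ~p2: Gödel ¬ of 0.86 = 0 (operand ≠ 0)
  ~p1: Gödel ¬ of 0.8 = 0 (operand ≠ 0)
  (~p2 -> ~p1): 0 ≤ 0, so result = 1
  ~p1: Gödel ¬ of 0.8 = 0 (operand ≠ 0)
  ~~p1: Gödel ¬ of 0 = 1 (operand is 0)
  ~p3: Gödel ¬ of 0.74 = 0 (operand ≠ 0)
  (~~p1 -> ~p3): 1 > 0, so result = 0
  ((~p2 -> ~p1) \/ (~~p1 -> ~p3)) = max(1, 0) = 1
  (~((~p3 /\ p1) \/ p3) /\ ((~p2 -> ~p1) \/ (~~p1 -> ~p3))) = min(0, 1) = 0
  Gödel value = 0
Łukasiewicz evaluation:
  ~p3: Łukasiewicz ¬ gives 1 − 0.74 = 0.26
  (~p3 /\ p1) = min(0.26, 0.8) = 0.26
  ((~p3 /\ p1) \/ p3) = max(0.26, 0.74) = 0.74
  ~((~p3 /\ p1) \/ p3): Łukasiewicz ¬ gives 1 − 0.74 = 0.26
  ~p2: Łukasiewicz ¬ gives 1 − 0.86 = 0.14
  ~p1: Łukasiewicz ¬ gives 1 − 0.8 = 0.2
  (~p2 -> ~p1): min(1, 1 − 0.14 + 0.2) = 1
  ~p1: Łukasiewicz ¬ gives 1 − 0.8 = 0.2
  ~~p1: Łukasiewicz ¬ gives 1 − 0.2 = 0.8
  ~p3: Łukasiewicz ¬ gives 1 − 0.74 = 0.26
  (~~p1 -> ~p3): min(1, 1 − 0.8 + 0.26) = 0.46
  ((~p2 -> ~p1) \/ (~~p1 -> ~p3)) = max(1, 0.46) = 1
  (~((~p3 /\ p1) \/ p3) /\ ((~p2 -> ~p1) \/ (~~p1 -> ~p3))) = min(0.26, 1) = 0.26
  Łukasiewicz value = 0.26
Difference: 0 − 0.26 = -0.26

-0.26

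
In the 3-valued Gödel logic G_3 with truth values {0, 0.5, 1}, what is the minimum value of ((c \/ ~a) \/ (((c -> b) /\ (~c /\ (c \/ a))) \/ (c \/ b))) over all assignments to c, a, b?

0.50

The minimum is attained at c = 0, a = 0.5, b = 0:
  ~a: Gödel ¬ of 0.5 = 0 (operand ≠ 0)
  (c \/ ~a) = max(0, 0) = 0
  (c -> b): 0 ≤ 0, so result = 1
  ~c: Gödel ¬ of 0 = 1 (operand is 0)
  (c \/ a) = max(0, 0.5) = 0.5
  (~c /\ (c \/ a)) = min(1, 0.5) = 0.5
  ((c -> b) /\ (~c /\ (c \/ a))) = min(1, 0.5) = 0.5
  (c \/ b) = max(0, 0) = 0
  (((c -> b) /\ (~c /\ (c \/ a))) \/ (c \/ b)) = max(0.5, 0) = 0.5
  ((c \/ ~a) \/ (((c -> b) /\ (~c /\ (c \/ a))) \/ (c \/ b))) = max(0, 0.5) = 0.5
Checking all 27 assignments confirms none give a value below 0.50.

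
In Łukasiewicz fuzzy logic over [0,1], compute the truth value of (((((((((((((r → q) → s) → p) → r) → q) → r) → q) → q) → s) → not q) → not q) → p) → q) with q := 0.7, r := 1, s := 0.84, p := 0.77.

(r → q): min(1, 1 − 1 + 0.7) = 0.7
((r → q) → s): min(1, 1 − 0.7 + 0.84) = 1
(((r → q) → s) → p): min(1, 1 − 1 + 0.77) = 0.77
((((r → q) → s) → p) → r): min(1, 1 − 0.77 + 1) = 1
(((((r → q) → s) → p) → r) → q): min(1, 1 − 1 + 0.7) = 0.7
((((((r → q) → s) → p) → r) → q) → r): min(1, 1 − 0.7 + 1) = 1
(((((((r → q) → s) → p) → r) → q) → r) → q): min(1, 1 − 1 + 0.7) = 0.7
((((((((r → q) → s) → p) → r) → q) → r) → q) → q): min(1, 1 − 0.7 + 0.7) = 1
(((((((((r → q) → s) → p) → r) → q) → r) → q) → q) → s): min(1, 1 − 1 + 0.84) = 0.84
not q: Łukasiewicz ¬ gives 1 − 0.7 = 0.3
((((((((((r → q) → s) → p) → r) → q) → r) → q) → q) → s) → not q): min(1, 1 − 0.84 + 0.3) = 0.46
not q: Łukasiewicz ¬ gives 1 − 0.7 = 0.3
(((((((((((r → q) → s) → p) → r) → q) → r) → q) → q) → s) → not q) → not q): min(1, 1 − 0.46 + 0.3) = 0.84
((((((((((((r → q) → s) → p) → r) → q) → r) → q) → q) → s) → not q) → not q) → p): min(1, 1 − 0.84 + 0.77) = 0.93
(((((((((((((r → q) → s) → p) → r) → q) → r) → q) → q) → s) → not q) → not q) → p) → q): min(1, 1 − 0.93 + 0.7) = 0.77

0.77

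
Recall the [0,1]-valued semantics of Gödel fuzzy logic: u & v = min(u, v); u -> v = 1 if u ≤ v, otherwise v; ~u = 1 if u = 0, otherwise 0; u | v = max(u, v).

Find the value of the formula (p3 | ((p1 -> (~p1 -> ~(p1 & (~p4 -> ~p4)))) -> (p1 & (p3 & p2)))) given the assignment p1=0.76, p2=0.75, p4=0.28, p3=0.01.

~p1: Gödel ¬ of 0.76 = 0 (operand ≠ 0)
~p4: Gödel ¬ of 0.28 = 0 (operand ≠ 0)
~p4: Gödel ¬ of 0.28 = 0 (operand ≠ 0)
(~p4 -> ~p4): 0 ≤ 0, so result = 1
(p1 & (~p4 -> ~p4)) = min(0.76, 1) = 0.76
~(p1 & (~p4 -> ~p4)): Gödel ¬ of 0.76 = 0 (operand ≠ 0)
(~p1 -> ~(p1 & (~p4 -> ~p4))): 0 ≤ 0, so result = 1
(p1 -> (~p1 -> ~(p1 & (~p4 -> ~p4)))): 0.76 ≤ 1, so result = 1
(p3 & p2) = min(0.01, 0.75) = 0.01
(p1 & (p3 & p2)) = min(0.76, 0.01) = 0.01
((p1 -> (~p1 -> ~(p1 & (~p4 -> ~p4)))) -> (p1 & (p3 & p2))): 1 > 0.01, so result = 0.01
(p3 | ((p1 -> (~p1 -> ~(p1 & (~p4 -> ~p4)))) -> (p1 & (p3 & p2)))) = max(0.01, 0.01) = 0.01

0.01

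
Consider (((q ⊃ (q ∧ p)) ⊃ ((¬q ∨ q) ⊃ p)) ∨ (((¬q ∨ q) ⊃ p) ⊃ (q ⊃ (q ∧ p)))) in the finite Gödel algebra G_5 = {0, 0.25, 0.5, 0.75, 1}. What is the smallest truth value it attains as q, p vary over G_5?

1.00

Every assignment gives 1. For instance at q = 0, p = 0:
  (q ∧ p) = min(0, 0) = 0
  (q ⊃ (q ∧ p)): 0 ≤ 0, so result = 1
  ¬q: Gödel ¬ of 0 = 1 (operand is 0)
  (¬q ∨ q) = max(1, 0) = 1
  ((¬q ∨ q) ⊃ p): 1 > 0, so result = 0
  ((q ⊃ (q ∧ p)) ⊃ ((¬q ∨ q) ⊃ p)): 1 > 0, so result = 0
  ¬q: Gödel ¬ of 0 = 1 (operand is 0)
  (¬q ∨ q) = max(1, 0) = 1
  ((¬q ∨ q) ⊃ p): 1 > 0, so result = 0
  (q ∧ p) = min(0, 0) = 0
  (q ⊃ (q ∧ p)): 0 ≤ 0, so result = 1
  (((¬q ∨ q) ⊃ p) ⊃ (q ⊃ (q ∧ p))): 0 ≤ 1, so result = 1
  (((q ⊃ (q ∧ p)) ⊃ ((¬q ∨ q) ⊃ p)) ∨ (((¬q ∨ q) ⊃ p) ⊃ (q ⊃ (q ∧ p)))) = max(0, 1) = 1
All 25 assignments give value 1 — the formula is a G_5-tautology.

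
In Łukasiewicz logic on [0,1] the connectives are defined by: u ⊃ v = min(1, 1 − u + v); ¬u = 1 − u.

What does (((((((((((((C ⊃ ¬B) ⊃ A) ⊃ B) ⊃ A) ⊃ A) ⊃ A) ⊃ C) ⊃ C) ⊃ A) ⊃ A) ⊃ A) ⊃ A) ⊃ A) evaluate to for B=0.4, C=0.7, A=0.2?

¬B: Łukasiewicz ¬ gives 1 − 0.4 = 0.6
(C ⊃ ¬B): min(1, 1 − 0.7 + 0.6) = 0.9
((C ⊃ ¬B) ⊃ A): min(1, 1 − 0.9 + 0.2) = 0.3
(((C ⊃ ¬B) ⊃ A) ⊃ B): min(1, 1 − 0.3 + 0.4) = 1
((((C ⊃ ¬B) ⊃ A) ⊃ B) ⊃ A): min(1, 1 − 1 + 0.2) = 0.2
(((((C ⊃ ¬B) ⊃ A) ⊃ B) ⊃ A) ⊃ A): min(1, 1 − 0.2 + 0.2) = 1
((((((C ⊃ ¬B) ⊃ A) ⊃ B) ⊃ A) ⊃ A) ⊃ A): min(1, 1 − 1 + 0.2) = 0.2
(((((((C ⊃ ¬B) ⊃ A) ⊃ B) ⊃ A) ⊃ A) ⊃ A) ⊃ C): min(1, 1 − 0.2 + 0.7) = 1
((((((((C ⊃ ¬B) ⊃ A) ⊃ B) ⊃ A) ⊃ A) ⊃ A) ⊃ C) ⊃ C): min(1, 1 − 1 + 0.7) = 0.7
(((((((((C ⊃ ¬B) ⊃ A) ⊃ B) ⊃ A) ⊃ A) ⊃ A) ⊃ C) ⊃ C) ⊃ A): min(1, 1 − 0.7 + 0.2) = 0.5
((((((((((C ⊃ ¬B) ⊃ A) ⊃ B) ⊃ A) ⊃ A) ⊃ A) ⊃ C) ⊃ C) ⊃ A) ⊃ A): min(1, 1 − 0.5 + 0.2) = 0.7
(((((((((((C ⊃ ¬B) ⊃ A) ⊃ B) ⊃ A) ⊃ A) ⊃ A) ⊃ C) ⊃ C) ⊃ A) ⊃ A) ⊃ A): min(1, 1 − 0.7 + 0.2) = 0.5
((((((((((((C ⊃ ¬B) ⊃ A) ⊃ B) ⊃ A) ⊃ A) ⊃ A) ⊃ C) ⊃ C) ⊃ A) ⊃ A) ⊃ A) ⊃ A): min(1, 1 − 0.5 + 0.2) = 0.7
(((((((((((((C ⊃ ¬B) ⊃ A) ⊃ B) ⊃ A) ⊃ A) ⊃ A) ⊃ C) ⊃ C) ⊃ A) ⊃ A) ⊃ A) ⊃ A) ⊃ A): min(1, 1 − 0.7 + 0.2) = 0.5

0.50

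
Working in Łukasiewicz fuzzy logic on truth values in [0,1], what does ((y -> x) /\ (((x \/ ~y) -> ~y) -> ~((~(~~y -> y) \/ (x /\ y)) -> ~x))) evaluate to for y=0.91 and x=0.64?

(y -> x): min(1, 1 − 0.91 + 0.64) = 0.73
~y: Łukasiewicz ¬ gives 1 − 0.91 = 0.09
(x \/ ~y) = max(0.64, 0.09) = 0.64
~y: Łukasiewicz ¬ gives 1 − 0.91 = 0.09
((x \/ ~y) -> ~y): min(1, 1 − 0.64 + 0.09) = 0.45
~y: Łukasiewicz ¬ gives 1 − 0.91 = 0.09
~~y: Łukasiewicz ¬ gives 1 − 0.09 = 0.91
(~~y -> y): min(1, 1 − 0.91 + 0.91) = 1
~(~~y -> y): Łukasiewicz ¬ gives 1 − 1 = 0
(x /\ y) = min(0.64, 0.91) = 0.64
(~(~~y -> y) \/ (x /\ y)) = max(0, 0.64) = 0.64
~x: Łukasiewicz ¬ gives 1 − 0.64 = 0.36
((~(~~y -> y) \/ (x /\ y)) -> ~x): min(1, 1 − 0.64 + 0.36) = 0.72
~((~(~~y -> y) \/ (x /\ y)) -> ~x): Łukasiewicz ¬ gives 1 − 0.72 = 0.28
(((x \/ ~y) -> ~y) -> ~((~(~~y -> y) \/ (x /\ y)) -> ~x)): min(1, 1 − 0.45 + 0.28) = 0.83
((y -> x) /\ (((x \/ ~y) -> ~y) -> ~((~(~~y -> y) \/ (x /\ y)) -> ~x))) = min(0.73, 0.83) = 0.73

0.73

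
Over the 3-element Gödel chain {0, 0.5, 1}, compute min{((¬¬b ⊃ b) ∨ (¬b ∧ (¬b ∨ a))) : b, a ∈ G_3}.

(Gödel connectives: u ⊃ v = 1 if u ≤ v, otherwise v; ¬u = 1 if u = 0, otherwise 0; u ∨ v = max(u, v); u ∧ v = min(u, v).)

The minimum is attained at b = 0.5, a = 0:
  ¬b: Gödel ¬ of 0.5 = 0 (operand ≠ 0)
  ¬¬b: Gödel ¬ of 0 = 1 (operand is 0)
  (¬¬b ⊃ b): 1 > 0.5, so result = 0.5
  ¬b: Gödel ¬ of 0.5 = 0 (operand ≠ 0)
  ¬b: Gödel ¬ of 0.5 = 0 (operand ≠ 0)
  (¬b ∨ a) = max(0, 0) = 0
  (¬b ∧ (¬b ∨ a)) = min(0, 0) = 0
  ((¬¬b ⊃ b) ∨ (¬b ∧ (¬b ∨ a))) = max(0.5, 0) = 0.5
Checking all 9 assignments confirms none give a value below 0.50.

0.50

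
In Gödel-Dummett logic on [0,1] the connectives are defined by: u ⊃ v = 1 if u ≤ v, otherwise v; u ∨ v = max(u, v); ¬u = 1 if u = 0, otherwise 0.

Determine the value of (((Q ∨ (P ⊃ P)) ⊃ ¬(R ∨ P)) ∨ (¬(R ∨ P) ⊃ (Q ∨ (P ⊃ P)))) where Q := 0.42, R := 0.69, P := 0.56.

1.00

(P ⊃ P): 0.56 ≤ 0.56, so result = 1
(Q ∨ (P ⊃ P)) = max(0.42, 1) = 1
(R ∨ P) = max(0.69, 0.56) = 0.69
¬(R ∨ P): Gödel ¬ of 0.69 = 0 (operand ≠ 0)
((Q ∨ (P ⊃ P)) ⊃ ¬(R ∨ P)): 1 > 0, so result = 0
(R ∨ P) = max(0.69, 0.56) = 0.69
¬(R ∨ P): Gödel ¬ of 0.69 = 0 (operand ≠ 0)
(P ⊃ P): 0.56 ≤ 0.56, so result = 1
(Q ∨ (P ⊃ P)) = max(0.42, 1) = 1
(¬(R ∨ P) ⊃ (Q ∨ (P ⊃ P))): 0 ≤ 1, so result = 1
(((Q ∨ (P ⊃ P)) ⊃ ¬(R ∨ P)) ∨ (¬(R ∨ P) ⊃ (Q ∨ (P ⊃ P)))) = max(0, 1) = 1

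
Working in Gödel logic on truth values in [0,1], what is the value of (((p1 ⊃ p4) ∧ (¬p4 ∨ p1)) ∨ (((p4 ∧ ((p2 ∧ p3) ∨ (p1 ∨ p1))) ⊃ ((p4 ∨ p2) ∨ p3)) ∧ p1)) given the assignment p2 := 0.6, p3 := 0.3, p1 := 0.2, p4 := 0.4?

(p1 ⊃ p4): 0.2 ≤ 0.4, so result = 1
¬p4: Gödel ¬ of 0.4 = 0 (operand ≠ 0)
(¬p4 ∨ p1) = max(0, 0.2) = 0.2
((p1 ⊃ p4) ∧ (¬p4 ∨ p1)) = min(1, 0.2) = 0.2
(p2 ∧ p3) = min(0.6, 0.3) = 0.3
(p1 ∨ p1) = max(0.2, 0.2) = 0.2
((p2 ∧ p3) ∨ (p1 ∨ p1)) = max(0.3, 0.2) = 0.3
(p4 ∧ ((p2 ∧ p3) ∨ (p1 ∨ p1))) = min(0.4, 0.3) = 0.3
(p4 ∨ p2) = max(0.4, 0.6) = 0.6
((p4 ∨ p2) ∨ p3) = max(0.6, 0.3) = 0.6
((p4 ∧ ((p2 ∧ p3) ∨ (p1 ∨ p1))) ⊃ ((p4 ∨ p2) ∨ p3)): 0.3 ≤ 0.6, so result = 1
(((p4 ∧ ((p2 ∧ p3) ∨ (p1 ∨ p1))) ⊃ ((p4 ∨ p2) ∨ p3)) ∧ p1) = min(1, 0.2) = 0.2
(((p1 ⊃ p4) ∧ (¬p4 ∨ p1)) ∨ (((p4 ∧ ((p2 ∧ p3) ∨ (p1 ∨ p1))) ⊃ ((p4 ∨ p2) ∨ p3)) ∧ p1)) = max(0.2, 0.2) = 0.2

0.20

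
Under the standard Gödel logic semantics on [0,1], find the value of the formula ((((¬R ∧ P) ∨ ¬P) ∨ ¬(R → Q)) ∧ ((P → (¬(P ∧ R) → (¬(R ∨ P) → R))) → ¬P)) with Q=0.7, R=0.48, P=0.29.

¬R: Gödel ¬ of 0.48 = 0 (operand ≠ 0)
(¬R ∧ P) = min(0, 0.29) = 0
¬P: Gödel ¬ of 0.29 = 0 (operand ≠ 0)
((¬R ∧ P) ∨ ¬P) = max(0, 0) = 0
(R → Q): 0.48 ≤ 0.7, so result = 1
¬(R → Q): Gödel ¬ of 1 = 0 (operand ≠ 0)
(((¬R ∧ P) ∨ ¬P) ∨ ¬(R → Q)) = max(0, 0) = 0
(P ∧ R) = min(0.29, 0.48) = 0.29
¬(P ∧ R): Gödel ¬ of 0.29 = 0 (operand ≠ 0)
(R ∨ P) = max(0.48, 0.29) = 0.48
¬(R ∨ P): Gödel ¬ of 0.48 = 0 (operand ≠ 0)
(¬(R ∨ P) → R): 0 ≤ 0.48, so result = 1
(¬(P ∧ R) → (¬(R ∨ P) → R)): 0 ≤ 1, so result = 1
(P → (¬(P ∧ R) → (¬(R ∨ P) → R))): 0.29 ≤ 1, so result = 1
¬P: Gödel ¬ of 0.29 = 0 (operand ≠ 0)
((P → (¬(P ∧ R) → (¬(R ∨ P) → R))) → ¬P): 1 > 0, so result = 0
((((¬R ∧ P) ∨ ¬P) ∨ ¬(R → Q)) ∧ ((P → (¬(P ∧ R) → (¬(R ∨ P) → R))) → ¬P)) = min(0, 0) = 0

0.00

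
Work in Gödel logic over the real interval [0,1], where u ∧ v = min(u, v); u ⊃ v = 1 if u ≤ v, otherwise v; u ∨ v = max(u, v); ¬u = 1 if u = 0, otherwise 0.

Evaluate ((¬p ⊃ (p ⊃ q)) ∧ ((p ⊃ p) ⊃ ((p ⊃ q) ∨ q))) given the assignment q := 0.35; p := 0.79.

¬p: Gödel ¬ of 0.79 = 0 (operand ≠ 0)
(p ⊃ q): 0.79 > 0.35, so result = 0.35
(¬p ⊃ (p ⊃ q)): 0 ≤ 0.35, so result = 1
(p ⊃ p): 0.79 ≤ 0.79, so result = 1
(p ⊃ q): 0.79 > 0.35, so result = 0.35
((p ⊃ q) ∨ q) = max(0.35, 0.35) = 0.35
((p ⊃ p) ⊃ ((p ⊃ q) ∨ q)): 1 > 0.35, so result = 0.35
((¬p ⊃ (p ⊃ q)) ∧ ((p ⊃ p) ⊃ ((p ⊃ q) ∨ q))) = min(1, 0.35) = 0.35

0.35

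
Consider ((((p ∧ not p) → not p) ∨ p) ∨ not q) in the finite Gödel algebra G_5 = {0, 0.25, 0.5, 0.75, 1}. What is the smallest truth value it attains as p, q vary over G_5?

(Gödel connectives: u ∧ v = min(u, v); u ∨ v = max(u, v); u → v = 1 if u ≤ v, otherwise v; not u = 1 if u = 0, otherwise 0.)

1.00

Every assignment gives 1. For instance at p = 0, q = 0:
  not p: Gödel ¬ of 0 = 1 (operand is 0)
  (p ∧ not p) = min(0, 1) = 0
  not p: Gödel ¬ of 0 = 1 (operand is 0)
  ((p ∧ not p) → not p): 0 ≤ 1, so result = 1
  (((p ∧ not p) → not p) ∨ p) = max(1, 0) = 1
  not q: Gödel ¬ of 0 = 1 (operand is 0)
  ((((p ∧ not p) → not p) ∨ p) ∨ not q) = max(1, 1) = 1
All 25 assignments give value 1 — the formula is a G_5-tautology.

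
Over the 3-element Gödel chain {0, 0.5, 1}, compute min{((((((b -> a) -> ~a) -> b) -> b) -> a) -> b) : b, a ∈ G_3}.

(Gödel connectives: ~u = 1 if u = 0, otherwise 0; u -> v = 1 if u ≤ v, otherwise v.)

The minimum is attained at b = 0, a = 0.5:
  (b -> a): 0 ≤ 0.5, so result = 1
  ~a: Gödel ¬ of 0.5 = 0 (operand ≠ 0)
  ((b -> a) -> ~a): 1 > 0, so result = 0
  (((b -> a) -> ~a) -> b): 0 ≤ 0, so result = 1
  ((((b -> a) -> ~a) -> b) -> b): 1 > 0, so result = 0
  (((((b -> a) -> ~a) -> b) -> b) -> a): 0 ≤ 0.5, so result = 1
  ((((((b -> a) -> ~a) -> b) -> b) -> a) -> b): 1 > 0, so result = 0
Checking all 9 assignments confirms none give a value below 0.00.

0.00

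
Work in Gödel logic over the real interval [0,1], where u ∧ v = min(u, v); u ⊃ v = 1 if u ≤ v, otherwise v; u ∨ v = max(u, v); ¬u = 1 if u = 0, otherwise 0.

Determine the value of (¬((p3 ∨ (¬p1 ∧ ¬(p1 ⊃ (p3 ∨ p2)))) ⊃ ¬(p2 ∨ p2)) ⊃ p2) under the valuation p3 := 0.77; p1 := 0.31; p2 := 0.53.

¬p1: Gödel ¬ of 0.31 = 0 (operand ≠ 0)
(p3 ∨ p2) = max(0.77, 0.53) = 0.77
(p1 ⊃ (p3 ∨ p2)): 0.31 ≤ 0.77, so result = 1
¬(p1 ⊃ (p3 ∨ p2)): Gödel ¬ of 1 = 0 (operand ≠ 0)
(¬p1 ∧ ¬(p1 ⊃ (p3 ∨ p2))) = min(0, 0) = 0
(p3 ∨ (¬p1 ∧ ¬(p1 ⊃ (p3 ∨ p2)))) = max(0.77, 0) = 0.77
(p2 ∨ p2) = max(0.53, 0.53) = 0.53
¬(p2 ∨ p2): Gödel ¬ of 0.53 = 0 (operand ≠ 0)
((p3 ∨ (¬p1 ∧ ¬(p1 ⊃ (p3 ∨ p2)))) ⊃ ¬(p2 ∨ p2)): 0.77 > 0, so result = 0
¬((p3 ∨ (¬p1 ∧ ¬(p1 ⊃ (p3 ∨ p2)))) ⊃ ¬(p2 ∨ p2)): Gödel ¬ of 0 = 1 (operand is 0)
(¬((p3 ∨ (¬p1 ∧ ¬(p1 ⊃ (p3 ∨ p2)))) ⊃ ¬(p2 ∨ p2)) ⊃ p2): 1 > 0.53, so result = 0.53

0.53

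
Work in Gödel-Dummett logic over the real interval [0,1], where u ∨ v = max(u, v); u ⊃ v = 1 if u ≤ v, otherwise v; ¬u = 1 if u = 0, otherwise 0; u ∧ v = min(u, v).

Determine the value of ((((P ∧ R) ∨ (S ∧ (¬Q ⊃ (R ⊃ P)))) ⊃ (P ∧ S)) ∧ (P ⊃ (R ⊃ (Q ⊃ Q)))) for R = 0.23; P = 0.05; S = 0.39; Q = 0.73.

(P ∧ R) = min(0.05, 0.23) = 0.05
¬Q: Gödel ¬ of 0.73 = 0 (operand ≠ 0)
(R ⊃ P): 0.23 > 0.05, so result = 0.05
(¬Q ⊃ (R ⊃ P)): 0 ≤ 0.05, so result = 1
(S ∧ (¬Q ⊃ (R ⊃ P))) = min(0.39, 1) = 0.39
((P ∧ R) ∨ (S ∧ (¬Q ⊃ (R ⊃ P)))) = max(0.05, 0.39) = 0.39
(P ∧ S) = min(0.05, 0.39) = 0.05
(((P ∧ R) ∨ (S ∧ (¬Q ⊃ (R ⊃ P)))) ⊃ (P ∧ S)): 0.39 > 0.05, so result = 0.05
(Q ⊃ Q): 0.73 ≤ 0.73, so result = 1
(R ⊃ (Q ⊃ Q)): 0.23 ≤ 1, so result = 1
(P ⊃ (R ⊃ (Q ⊃ Q))): 0.05 ≤ 1, so result = 1
((((P ∧ R) ∨ (S ∧ (¬Q ⊃ (R ⊃ P)))) ⊃ (P ∧ S)) ∧ (P ⊃ (R ⊃ (Q ⊃ Q)))) = min(0.05, 1) = 0.05

0.05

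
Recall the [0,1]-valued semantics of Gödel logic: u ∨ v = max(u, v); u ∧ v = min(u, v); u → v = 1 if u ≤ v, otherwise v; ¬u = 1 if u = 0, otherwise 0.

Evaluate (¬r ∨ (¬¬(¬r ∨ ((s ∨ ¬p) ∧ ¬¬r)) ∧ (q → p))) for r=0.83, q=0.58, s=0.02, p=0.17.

0.17

¬r: Gödel ¬ of 0.83 = 0 (operand ≠ 0)
¬r: Gödel ¬ of 0.83 = 0 (operand ≠ 0)
¬p: Gödel ¬ of 0.17 = 0 (operand ≠ 0)
(s ∨ ¬p) = max(0.02, 0) = 0.02
¬r: Gödel ¬ of 0.83 = 0 (operand ≠ 0)
¬¬r: Gödel ¬ of 0 = 1 (operand is 0)
((s ∨ ¬p) ∧ ¬¬r) = min(0.02, 1) = 0.02
(¬r ∨ ((s ∨ ¬p) ∧ ¬¬r)) = max(0, 0.02) = 0.02
¬(¬r ∨ ((s ∨ ¬p) ∧ ¬¬r)): Gödel ¬ of 0.02 = 0 (operand ≠ 0)
¬¬(¬r ∨ ((s ∨ ¬p) ∧ ¬¬r)): Gödel ¬ of 0 = 1 (operand is 0)
(q → p): 0.58 > 0.17, so result = 0.17
(¬¬(¬r ∨ ((s ∨ ¬p) ∧ ¬¬r)) ∧ (q → p)) = min(1, 0.17) = 0.17
(¬r ∨ (¬¬(¬r ∨ ((s ∨ ¬p) ∧ ¬¬r)) ∧ (q → p))) = max(0, 0.17) = 0.17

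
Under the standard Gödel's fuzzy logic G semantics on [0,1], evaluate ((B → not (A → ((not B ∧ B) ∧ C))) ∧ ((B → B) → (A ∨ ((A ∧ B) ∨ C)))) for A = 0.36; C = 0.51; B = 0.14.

0.51

not B: Gödel ¬ of 0.14 = 0 (operand ≠ 0)
(not B ∧ B) = min(0, 0.14) = 0
((not B ∧ B) ∧ C) = min(0, 0.51) = 0
(A → ((not B ∧ B) ∧ C)): 0.36 > 0, so result = 0
not (A → ((not B ∧ B) ∧ C)): Gödel ¬ of 0 = 1 (operand is 0)
(B → not (A → ((not B ∧ B) ∧ C))): 0.14 ≤ 1, so result = 1
(B → B): 0.14 ≤ 0.14, so result = 1
(A ∧ B) = min(0.36, 0.14) = 0.14
((A ∧ B) ∨ C) = max(0.14, 0.51) = 0.51
(A ∨ ((A ∧ B) ∨ C)) = max(0.36, 0.51) = 0.51
((B → B) → (A ∨ ((A ∧ B) ∨ C))): 1 > 0.51, so result = 0.51
((B → not (A → ((not B ∧ B) ∧ C))) ∧ ((B → B) → (A ∨ ((A ∧ B) ∨ C)))) = min(1, 0.51) = 0.51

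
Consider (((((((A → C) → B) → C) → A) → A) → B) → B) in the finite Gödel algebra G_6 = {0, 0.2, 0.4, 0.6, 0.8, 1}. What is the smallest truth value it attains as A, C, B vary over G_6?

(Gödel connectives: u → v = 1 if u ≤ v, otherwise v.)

The minimum is attained at A = 0, C = 0, B = 0.2:
  (A → C): 0 ≤ 0, so result = 1
  ((A → C) → B): 1 > 0.2, so result = 0.2
  (((A → C) → B) → C): 0.2 > 0, so result = 0
  ((((A → C) → B) → C) → A): 0 ≤ 0, so result = 1
  (((((A → C) → B) → C) → A) → A): 1 > 0, so result = 0
  ((((((A → C) → B) → C) → A) → A) → B): 0 ≤ 0.2, so result = 1
  (((((((A → C) → B) → C) → A) → A) → B) → B): 1 > 0.2, so result = 0.2
Checking all 216 assignments confirms none give a value below 0.20.

0.20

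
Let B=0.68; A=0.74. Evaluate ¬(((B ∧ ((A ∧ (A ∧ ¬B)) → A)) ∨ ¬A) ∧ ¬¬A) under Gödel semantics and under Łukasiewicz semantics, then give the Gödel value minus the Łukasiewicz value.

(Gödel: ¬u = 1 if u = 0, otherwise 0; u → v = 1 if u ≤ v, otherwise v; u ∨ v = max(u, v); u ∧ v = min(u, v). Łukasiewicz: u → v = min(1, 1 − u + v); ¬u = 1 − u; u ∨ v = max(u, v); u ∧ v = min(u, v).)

-0.32

Gödel evaluation:
  ¬B: Gödel ¬ of 0.68 = 0 (operand ≠ 0)
  (A ∧ ¬B) = min(0.74, 0) = 0
  (A ∧ (A ∧ ¬B)) = min(0.74, 0) = 0
  ((A ∧ (A ∧ ¬B)) → A): 0 ≤ 0.74, so result = 1
  (B ∧ ((A ∧ (A ∧ ¬B)) → A)) = min(0.68, 1) = 0.68
  ¬A: Gödel ¬ of 0.74 = 0 (operand ≠ 0)
  ((B ∧ ((A ∧ (A ∧ ¬B)) → A)) ∨ ¬A) = max(0.68, 0) = 0.68
  ¬A: Gödel ¬ of 0.74 = 0 (operand ≠ 0)
  ¬¬A: Gödel ¬ of 0 = 1 (operand is 0)
  (((B ∧ ((A ∧ (A ∧ ¬B)) → A)) ∨ ¬A) ∧ ¬¬A) = min(0.68, 1) = 0.68
  ¬(((B ∧ ((A ∧ (A ∧ ¬B)) → A)) ∨ ¬A) ∧ ¬¬A): Gödel ¬ of 0.68 = 0 (operand ≠ 0)
  Gödel value = 0
Łukasiewicz evaluation:
  ¬B: Łukasiewicz ¬ gives 1 − 0.68 = 0.32
  (A ∧ ¬B) = min(0.74, 0.32) = 0.32
  (A ∧ (A ∧ ¬B)) = min(0.74, 0.32) = 0.32
  ((A ∧ (A ∧ ¬B)) → A): min(1, 1 − 0.32 + 0.74) = 1
  (B ∧ ((A ∧ (A ∧ ¬B)) → A)) = min(0.68, 1) = 0.68
  ¬A: Łukasiewicz ¬ gives 1 − 0.74 = 0.26
  ((B ∧ ((A ∧ (A ∧ ¬B)) → A)) ∨ ¬A) = max(0.68, 0.26) = 0.68
  ¬A: Łukasiewicz ¬ gives 1 − 0.74 = 0.26
  ¬¬A: Łukasiewicz ¬ gives 1 − 0.26 = 0.74
  (((B ∧ ((A ∧ (A ∧ ¬B)) → A)) ∨ ¬A) ∧ ¬¬A) = min(0.68, 0.74) = 0.68
  ¬(((B ∧ ((A ∧ (A ∧ ¬B)) → A)) ∨ ¬A) ∧ ¬¬A): Łukasiewicz ¬ gives 1 − 0.68 = 0.32
  Łukasiewicz value = 0.32
Difference: 0 − 0.32 = -0.32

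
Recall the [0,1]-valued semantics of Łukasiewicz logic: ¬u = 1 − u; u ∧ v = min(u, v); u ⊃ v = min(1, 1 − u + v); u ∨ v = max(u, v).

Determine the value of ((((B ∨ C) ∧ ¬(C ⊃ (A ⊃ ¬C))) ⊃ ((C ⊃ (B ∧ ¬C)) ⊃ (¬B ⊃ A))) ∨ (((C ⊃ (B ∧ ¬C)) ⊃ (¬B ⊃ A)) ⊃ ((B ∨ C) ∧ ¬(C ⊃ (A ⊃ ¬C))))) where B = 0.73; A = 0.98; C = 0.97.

(B ∨ C) = max(0.73, 0.97) = 0.97
¬C: Łukasiewicz ¬ gives 1 − 0.97 = 0.03
(A ⊃ ¬C): min(1, 1 − 0.98 + 0.03) = 0.05
(C ⊃ (A ⊃ ¬C)): min(1, 1 − 0.97 + 0.05) = 0.08
¬(C ⊃ (A ⊃ ¬C)): Łukasiewicz ¬ gives 1 − 0.08 = 0.92
((B ∨ C) ∧ ¬(C ⊃ (A ⊃ ¬C))) = min(0.97, 0.92) = 0.92
¬C: Łukasiewicz ¬ gives 1 − 0.97 = 0.03
(B ∧ ¬C) = min(0.73, 0.03) = 0.03
(C ⊃ (B ∧ ¬C)): min(1, 1 − 0.97 + 0.03) = 0.06
¬B: Łukasiewicz ¬ gives 1 − 0.73 = 0.27
(¬B ⊃ A): min(1, 1 − 0.27 + 0.98) = 1
((C ⊃ (B ∧ ¬C)) ⊃ (¬B ⊃ A)): min(1, 1 − 0.06 + 1) = 1
(((B ∨ C) ∧ ¬(C ⊃ (A ⊃ ¬C))) ⊃ ((C ⊃ (B ∧ ¬C)) ⊃ (¬B ⊃ A))): min(1, 1 − 0.92 + 1) = 1
¬C: Łukasiewicz ¬ gives 1 − 0.97 = 0.03
(B ∧ ¬C) = min(0.73, 0.03) = 0.03
(C ⊃ (B ∧ ¬C)): min(1, 1 − 0.97 + 0.03) = 0.06
¬B: Łukasiewicz ¬ gives 1 − 0.73 = 0.27
(¬B ⊃ A): min(1, 1 − 0.27 + 0.98) = 1
((C ⊃ (B ∧ ¬C)) ⊃ (¬B ⊃ A)): min(1, 1 − 0.06 + 1) = 1
(B ∨ C) = max(0.73, 0.97) = 0.97
¬C: Łukasiewicz ¬ gives 1 − 0.97 = 0.03
(A ⊃ ¬C): min(1, 1 − 0.98 + 0.03) = 0.05
(C ⊃ (A ⊃ ¬C)): min(1, 1 − 0.97 + 0.05) = 0.08
¬(C ⊃ (A ⊃ ¬C)): Łukasiewicz ¬ gives 1 − 0.08 = 0.92
((B ∨ C) ∧ ¬(C ⊃ (A ⊃ ¬C))) = min(0.97, 0.92) = 0.92
(((C ⊃ (B ∧ ¬C)) ⊃ (¬B ⊃ A)) ⊃ ((B ∨ C) ∧ ¬(C ⊃ (A ⊃ ¬C)))): min(1, 1 − 1 + 0.92) = 0.92
((((B ∨ C) ∧ ¬(C ⊃ (A ⊃ ¬C))) ⊃ ((C ⊃ (B ∧ ¬C)) ⊃ (¬B ⊃ A))) ∨ (((C ⊃ (B ∧ ¬C)) ⊃ (¬B ⊃ A)) ⊃ ((B ∨ C) ∧ ¬(C ⊃ (A ⊃ ¬C))))) = max(1, 0.92) = 1

1.00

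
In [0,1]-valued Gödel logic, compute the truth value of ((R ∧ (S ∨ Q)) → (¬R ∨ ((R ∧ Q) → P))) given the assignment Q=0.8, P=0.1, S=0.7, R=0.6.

(S ∨ Q) = max(0.7, 0.8) = 0.8
(R ∧ (S ∨ Q)) = min(0.6, 0.8) = 0.6
¬R: Gödel ¬ of 0.6 = 0 (operand ≠ 0)
(R ∧ Q) = min(0.6, 0.8) = 0.6
((R ∧ Q) → P): 0.6 > 0.1, so result = 0.1
(¬R ∨ ((R ∧ Q) → P)) = max(0, 0.1) = 0.1
((R ∧ (S ∨ Q)) → (¬R ∨ ((R ∧ Q) → P))): 0.6 > 0.1, so result = 0.1

0.10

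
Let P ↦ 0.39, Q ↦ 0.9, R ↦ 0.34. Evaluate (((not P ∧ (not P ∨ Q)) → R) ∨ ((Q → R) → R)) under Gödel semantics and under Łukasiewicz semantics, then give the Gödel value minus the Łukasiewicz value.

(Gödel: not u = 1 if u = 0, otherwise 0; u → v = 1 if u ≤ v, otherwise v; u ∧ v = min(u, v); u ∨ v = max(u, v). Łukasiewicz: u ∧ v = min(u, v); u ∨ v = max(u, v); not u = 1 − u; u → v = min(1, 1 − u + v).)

0.10

Gödel evaluation:
  not P: Gödel ¬ of 0.39 = 0 (operand ≠ 0)
  not P: Gödel ¬ of 0.39 = 0 (operand ≠ 0)
  (not P ∨ Q) = max(0, 0.9) = 0.9
  (not P ∧ (not P ∨ Q)) = min(0, 0.9) = 0
  ((not P ∧ (not P ∨ Q)) → R): 0 ≤ 0.34, so result = 1
  (Q → R): 0.9 > 0.34, so result = 0.34
  ((Q → R) → R): 0.34 ≤ 0.34, so result = 1
  (((not P ∧ (not P ∨ Q)) → R) ∨ ((Q → R) → R)) = max(1, 1) = 1
  Gödel value = 1
Łukasiewicz evaluation:
  not P: Łukasiewicz ¬ gives 1 − 0.39 = 0.61
  not P: Łukasiewicz ¬ gives 1 − 0.39 = 0.61
  (not P ∨ Q) = max(0.61, 0.9) = 0.9
  (not P ∧ (not P ∨ Q)) = min(0.61, 0.9) = 0.61
  ((not P ∧ (not P ∨ Q)) → R): min(1, 1 − 0.61 + 0.34) = 0.73
  (Q → R): min(1, 1 − 0.9 + 0.34) = 0.44
  ((Q → R) → R): min(1, 1 − 0.44 + 0.34) = 0.9
  (((not P ∧ (not P ∨ Q)) → R) ∨ ((Q → R) → R)) = max(0.73, 0.9) = 0.9
  Łukasiewicz value = 0.9
Difference: 1 − 0.9 = 0.10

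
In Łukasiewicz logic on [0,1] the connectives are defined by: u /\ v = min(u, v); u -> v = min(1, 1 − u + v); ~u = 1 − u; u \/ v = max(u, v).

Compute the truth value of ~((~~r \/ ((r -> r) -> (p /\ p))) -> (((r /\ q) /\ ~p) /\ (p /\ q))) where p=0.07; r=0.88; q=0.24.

~r: Łukasiewicz ¬ gives 1 − 0.88 = 0.12
~~r: Łukasiewicz ¬ gives 1 − 0.12 = 0.88
(r -> r): min(1, 1 − 0.88 + 0.88) = 1
(p /\ p) = min(0.07, 0.07) = 0.07
((r -> r) -> (p /\ p)): min(1, 1 − 1 + 0.07) = 0.07
(~~r \/ ((r -> r) -> (p /\ p))) = max(0.88, 0.07) = 0.88
(r /\ q) = min(0.88, 0.24) = 0.24
~p: Łukasiewicz ¬ gives 1 − 0.07 = 0.93
((r /\ q) /\ ~p) = min(0.24, 0.93) = 0.24
(p /\ q) = min(0.07, 0.24) = 0.07
(((r /\ q) /\ ~p) /\ (p /\ q)) = min(0.24, 0.07) = 0.07
((~~r \/ ((r -> r) -> (p /\ p))) -> (((r /\ q) /\ ~p) /\ (p /\ q))): min(1, 1 − 0.88 + 0.07) = 0.19
~((~~r \/ ((r -> r) -> (p /\ p))) -> (((r /\ q) /\ ~p) /\ (p /\ q))): Łukasiewicz ¬ gives 1 − 0.19 = 0.81

0.81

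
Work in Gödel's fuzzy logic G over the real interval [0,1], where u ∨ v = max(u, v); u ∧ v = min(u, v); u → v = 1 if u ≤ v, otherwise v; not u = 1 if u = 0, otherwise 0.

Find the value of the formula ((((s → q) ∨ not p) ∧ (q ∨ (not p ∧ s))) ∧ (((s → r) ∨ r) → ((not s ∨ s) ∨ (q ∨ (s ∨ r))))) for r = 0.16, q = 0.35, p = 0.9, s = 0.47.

0.35

(s → q): 0.47 > 0.35, so result = 0.35
not p: Gödel ¬ of 0.9 = 0 (operand ≠ 0)
((s → q) ∨ not p) = max(0.35, 0) = 0.35
not p: Gödel ¬ of 0.9 = 0 (operand ≠ 0)
(not p ∧ s) = min(0, 0.47) = 0
(q ∨ (not p ∧ s)) = max(0.35, 0) = 0.35
(((s → q) ∨ not p) ∧ (q ∨ (not p ∧ s))) = min(0.35, 0.35) = 0.35
(s → r): 0.47 > 0.16, so result = 0.16
((s → r) ∨ r) = max(0.16, 0.16) = 0.16
not s: Gödel ¬ of 0.47 = 0 (operand ≠ 0)
(not s ∨ s) = max(0, 0.47) = 0.47
(s ∨ r) = max(0.47, 0.16) = 0.47
(q ∨ (s ∨ r)) = max(0.35, 0.47) = 0.47
((not s ∨ s) ∨ (q ∨ (s ∨ r))) = max(0.47, 0.47) = 0.47
(((s → r) ∨ r) → ((not s ∨ s) ∨ (q ∨ (s ∨ r)))): 0.16 ≤ 0.47, so result = 1
((((s → q) ∨ not p) ∧ (q ∨ (not p ∧ s))) ∧ (((s → r) ∨ r) → ((not s ∨ s) ∨ (q ∨ (s ∨ r))))) = min(0.35, 1) = 0.35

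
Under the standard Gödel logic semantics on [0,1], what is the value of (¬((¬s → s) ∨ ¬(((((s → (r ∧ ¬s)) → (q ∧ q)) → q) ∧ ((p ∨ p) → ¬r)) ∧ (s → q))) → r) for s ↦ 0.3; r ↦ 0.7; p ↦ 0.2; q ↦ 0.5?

1.00

¬s: Gödel ¬ of 0.3 = 0 (operand ≠ 0)
(¬s → s): 0 ≤ 0.3, so result = 1
¬s: Gödel ¬ of 0.3 = 0 (operand ≠ 0)
(r ∧ ¬s) = min(0.7, 0) = 0
(s → (r ∧ ¬s)): 0.3 > 0, so result = 0
(q ∧ q) = min(0.5, 0.5) = 0.5
((s → (r ∧ ¬s)) → (q ∧ q)): 0 ≤ 0.5, so result = 1
(((s → (r ∧ ¬s)) → (q ∧ q)) → q): 1 > 0.5, so result = 0.5
(p ∨ p) = max(0.2, 0.2) = 0.2
¬r: Gödel ¬ of 0.7 = 0 (operand ≠ 0)
((p ∨ p) → ¬r): 0.2 > 0, so result = 0
((((s → (r ∧ ¬s)) → (q ∧ q)) → q) ∧ ((p ∨ p) → ¬r)) = min(0.5, 0) = 0
(s → q): 0.3 ≤ 0.5, so result = 1
(((((s → (r ∧ ¬s)) → (q ∧ q)) → q) ∧ ((p ∨ p) → ¬r)) ∧ (s → q)) = min(0, 1) = 0
¬(((((s → (r ∧ ¬s)) → (q ∧ q)) → q) ∧ ((p ∨ p) → ¬r)) ∧ (s → q)): Gödel ¬ of 0 = 1 (operand is 0)
((¬s → s) ∨ ¬(((((s → (r ∧ ¬s)) → (q ∧ q)) → q) ∧ ((p ∨ p) → ¬r)) ∧ (s → q))) = max(1, 1) = 1
¬((¬s → s) ∨ ¬(((((s → (r ∧ ¬s)) → (q ∧ q)) → q) ∧ ((p ∨ p) → ¬r)) ∧ (s → q))): Gödel ¬ of 1 = 0 (operand ≠ 0)
(¬((¬s → s) ∨ ¬(((((s → (r ∧ ¬s)) → (q ∧ q)) → q) ∧ ((p ∨ p) → ¬r)) ∧ (s → q))) → r): 0 ≤ 0.7, so result = 1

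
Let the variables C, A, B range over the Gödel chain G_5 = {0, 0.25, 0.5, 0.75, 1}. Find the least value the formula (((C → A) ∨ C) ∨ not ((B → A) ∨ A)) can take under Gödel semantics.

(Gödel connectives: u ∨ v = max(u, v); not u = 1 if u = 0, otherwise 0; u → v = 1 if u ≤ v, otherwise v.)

0.25

The minimum is attained at C = 0.25, A = 0, B = 0:
  (C → A): 0.25 > 0, so result = 0
  ((C → A) ∨ C) = max(0, 0.25) = 0.25
  (B → A): 0 ≤ 0, so result = 1
  ((B → A) ∨ A) = max(1, 0) = 1
  not ((B → A) ∨ A): Gödel ¬ of 1 = 0 (operand ≠ 0)
  (((C → A) ∨ C) ∨ not ((B → A) ∨ A)) = max(0.25, 0) = 0.25
Checking all 125 assignments confirms none give a value below 0.25.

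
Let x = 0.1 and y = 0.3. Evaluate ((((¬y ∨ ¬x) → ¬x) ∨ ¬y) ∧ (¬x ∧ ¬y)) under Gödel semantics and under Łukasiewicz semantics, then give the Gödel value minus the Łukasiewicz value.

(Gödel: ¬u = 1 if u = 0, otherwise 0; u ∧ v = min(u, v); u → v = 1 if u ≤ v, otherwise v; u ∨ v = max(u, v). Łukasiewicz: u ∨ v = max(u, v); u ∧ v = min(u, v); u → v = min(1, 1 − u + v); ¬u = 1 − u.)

-0.70

Gödel evaluation:
  ¬y: Gödel ¬ of 0.3 = 0 (operand ≠ 0)
  ¬x: Gödel ¬ of 0.1 = 0 (operand ≠ 0)
  (¬y ∨ ¬x) = max(0, 0) = 0
  ¬x: Gödel ¬ of 0.1 = 0 (operand ≠ 0)
  ((¬y ∨ ¬x) → ¬x): 0 ≤ 0, so result = 1
  ¬y: Gödel ¬ of 0.3 = 0 (operand ≠ 0)
  (((¬y ∨ ¬x) → ¬x) ∨ ¬y) = max(1, 0) = 1
  ¬x: Gödel ¬ of 0.1 = 0 (operand ≠ 0)
  ¬y: Gödel ¬ of 0.3 = 0 (operand ≠ 0)
  (¬x ∧ ¬y) = min(0, 0) = 0
  ((((¬y ∨ ¬x) → ¬x) ∨ ¬y) ∧ (¬x ∧ ¬y)) = min(1, 0) = 0
  Gödel value = 0
Łukasiewicz evaluation:
  ¬y: Łukasiewicz ¬ gives 1 − 0.3 = 0.7
  ¬x: Łukasiewicz ¬ gives 1 − 0.1 = 0.9
  (¬y ∨ ¬x) = max(0.7, 0.9) = 0.9
  ¬x: Łukasiewicz ¬ gives 1 − 0.1 = 0.9
  ((¬y ∨ ¬x) → ¬x): min(1, 1 − 0.9 + 0.9) = 1
  ¬y: Łukasiewicz ¬ gives 1 − 0.3 = 0.7
  (((¬y ∨ ¬x) → ¬x) ∨ ¬y) = max(1, 0.7) = 1
  ¬x: Łukasiewicz ¬ gives 1 − 0.1 = 0.9
  ¬y: Łukasiewicz ¬ gives 1 − 0.3 = 0.7
  (¬x ∧ ¬y) = min(0.9, 0.7) = 0.7
  ((((¬y ∨ ¬x) → ¬x) ∨ ¬y) ∧ (¬x ∧ ¬y)) = min(1, 0.7) = 0.7
  Łukasiewicz value = 0.7
Difference: 0 − 0.7 = -0.70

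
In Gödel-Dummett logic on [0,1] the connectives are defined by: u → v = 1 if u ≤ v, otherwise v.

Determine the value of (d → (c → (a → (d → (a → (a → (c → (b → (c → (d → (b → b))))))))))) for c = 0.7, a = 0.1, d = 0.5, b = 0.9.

1.00

(b → b): 0.9 ≤ 0.9, so result = 1
(d → (b → b)): 0.5 ≤ 1, so result = 1
(c → (d → (b → b))): 0.7 ≤ 1, so result = 1
(b → (c → (d → (b → b)))): 0.9 ≤ 1, so result = 1
(c → (b → (c → (d → (b → b))))): 0.7 ≤ 1, so result = 1
(a → (c → (b → (c → (d → (b → b)))))): 0.1 ≤ 1, so result = 1
(a → (a → (c → (b → (c → (d → (b → b))))))): 0.1 ≤ 1, so result = 1
(d → (a → (a → (c → (b → (c → (d → (b → b)))))))): 0.5 ≤ 1, so result = 1
(a → (d → (a → (a → (c → (b → (c → (d → (b → b))))))))): 0.1 ≤ 1, so result = 1
(c → (a → (d → (a → (a → (c → (b → (c → (d → (b → b)))))))))): 0.7 ≤ 1, so result = 1
(d → (c → (a → (d → (a → (a → (c → (b → (c → (d → (b → b))))))))))): 0.5 ≤ 1, so result = 1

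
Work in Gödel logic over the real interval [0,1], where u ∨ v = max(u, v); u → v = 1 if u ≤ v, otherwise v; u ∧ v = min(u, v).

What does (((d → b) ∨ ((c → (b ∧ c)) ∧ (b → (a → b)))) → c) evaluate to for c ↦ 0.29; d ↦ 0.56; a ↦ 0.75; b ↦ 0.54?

(d → b): 0.56 > 0.54, so result = 0.54
(b ∧ c) = min(0.54, 0.29) = 0.29
(c → (b ∧ c)): 0.29 ≤ 0.29, so result = 1
(a → b): 0.75 > 0.54, so result = 0.54
(b → (a → b)): 0.54 ≤ 0.54, so result = 1
((c → (b ∧ c)) ∧ (b → (a → b))) = min(1, 1) = 1
((d → b) ∨ ((c → (b ∧ c)) ∧ (b → (a → b)))) = max(0.54, 1) = 1
(((d → b) ∨ ((c → (b ∧ c)) ∧ (b → (a → b)))) → c): 1 > 0.29, so result = 0.29

0.29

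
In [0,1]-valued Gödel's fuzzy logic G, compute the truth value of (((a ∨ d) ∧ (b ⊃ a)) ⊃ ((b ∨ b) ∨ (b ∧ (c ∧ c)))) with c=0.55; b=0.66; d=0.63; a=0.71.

(a ∨ d) = max(0.71, 0.63) = 0.71
(b ⊃ a): 0.66 ≤ 0.71, so result = 1
((a ∨ d) ∧ (b ⊃ a)) = min(0.71, 1) = 0.71
(b ∨ b) = max(0.66, 0.66) = 0.66
(c ∧ c) = min(0.55, 0.55) = 0.55
(b ∧ (c ∧ c)) = min(0.66, 0.55) = 0.55
((b ∨ b) ∨ (b ∧ (c ∧ c))) = max(0.66, 0.55) = 0.66
(((a ∨ d) ∧ (b ⊃ a)) ⊃ ((b ∨ b) ∨ (b ∧ (c ∧ c)))): 0.71 > 0.66, so result = 0.66

0.66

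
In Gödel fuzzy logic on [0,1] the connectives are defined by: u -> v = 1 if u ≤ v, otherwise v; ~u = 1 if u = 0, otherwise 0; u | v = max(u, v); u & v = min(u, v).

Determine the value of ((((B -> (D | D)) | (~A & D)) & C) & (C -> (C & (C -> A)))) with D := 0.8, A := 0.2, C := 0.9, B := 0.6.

0.20

(D | D) = max(0.8, 0.8) = 0.8
(B -> (D | D)): 0.6 ≤ 0.8, so result = 1
~A: Gödel ¬ of 0.2 = 0 (operand ≠ 0)
(~A & D) = min(0, 0.8) = 0
((B -> (D | D)) | (~A & D)) = max(1, 0) = 1
(((B -> (D | D)) | (~A & D)) & C) = min(1, 0.9) = 0.9
(C -> A): 0.9 > 0.2, so result = 0.2
(C & (C -> A)) = min(0.9, 0.2) = 0.2
(C -> (C & (C -> A))): 0.9 > 0.2, so result = 0.2
((((B -> (D | D)) | (~A & D)) & C) & (C -> (C & (C -> A)))) = min(0.9, 0.2) = 0.2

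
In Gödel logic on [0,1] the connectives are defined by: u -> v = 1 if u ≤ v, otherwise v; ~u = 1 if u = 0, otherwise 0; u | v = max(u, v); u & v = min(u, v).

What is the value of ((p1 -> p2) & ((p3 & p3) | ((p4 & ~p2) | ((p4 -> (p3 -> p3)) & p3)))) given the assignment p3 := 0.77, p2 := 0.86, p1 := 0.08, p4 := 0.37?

(p1 -> p2): 0.08 ≤ 0.86, so result = 1
(p3 & p3) = min(0.77, 0.77) = 0.77
~p2: Gödel ¬ of 0.86 = 0 (operand ≠ 0)
(p4 & ~p2) = min(0.37, 0) = 0
(p3 -> p3): 0.77 ≤ 0.77, so result = 1
(p4 -> (p3 -> p3)): 0.37 ≤ 1, so result = 1
((p4 -> (p3 -> p3)) & p3) = min(1, 0.77) = 0.77
((p4 & ~p2) | ((p4 -> (p3 -> p3)) & p3)) = max(0, 0.77) = 0.77
((p3 & p3) | ((p4 & ~p2) | ((p4 -> (p3 -> p3)) & p3))) = max(0.77, 0.77) = 0.77
((p1 -> p2) & ((p3 & p3) | ((p4 & ~p2) | ((p4 -> (p3 -> p3)) & p3)))) = min(1, 0.77) = 0.77

0.77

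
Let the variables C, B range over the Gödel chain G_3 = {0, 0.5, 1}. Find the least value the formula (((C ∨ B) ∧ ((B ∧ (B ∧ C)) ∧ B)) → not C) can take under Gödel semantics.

The minimum is attained at C = 0.5, B = 0.5:
  (C ∨ B) = max(0.5, 0.5) = 0.5
  (B ∧ C) = min(0.5, 0.5) = 0.5
  (B ∧ (B ∧ C)) = min(0.5, 0.5) = 0.5
  ((B ∧ (B ∧ C)) ∧ B) = min(0.5, 0.5) = 0.5
  ((C ∨ B) ∧ ((B ∧ (B ∧ C)) ∧ B)) = min(0.5, 0.5) = 0.5
  not C: Gödel ¬ of 0.5 = 0 (operand ≠ 0)
  (((C ∨ B) ∧ ((B ∧ (B ∧ C)) ∧ B)) → not C): 0.5 > 0, so result = 0
Checking all 9 assignments confirms none give a value below 0.00.

0.00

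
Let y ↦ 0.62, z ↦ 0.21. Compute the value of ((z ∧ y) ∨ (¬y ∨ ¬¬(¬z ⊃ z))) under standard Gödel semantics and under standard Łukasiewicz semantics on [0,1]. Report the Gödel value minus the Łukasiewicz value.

Gödel evaluation:
  (z ∧ y) = min(0.21, 0.62) = 0.21
  ¬y: Gödel ¬ of 0.62 = 0 (operand ≠ 0)
  ¬z: Gödel ¬ of 0.21 = 0 (operand ≠ 0)
  (¬z ⊃ z): 0 ≤ 0.21, so result = 1
  ¬(¬z ⊃ z): Gödel ¬ of 1 = 0 (operand ≠ 0)
  ¬¬(¬z ⊃ z): Gödel ¬ of 0 = 1 (operand is 0)
  (¬y ∨ ¬¬(¬z ⊃ z)) = max(0, 1) = 1
  ((z ∧ y) ∨ (¬y ∨ ¬¬(¬z ⊃ z))) = max(0.21, 1) = 1
  Gödel value = 1
Łukasiewicz evaluation:
  (z ∧ y) = min(0.21, 0.62) = 0.21
  ¬y: Łukasiewicz ¬ gives 1 − 0.62 = 0.38
  ¬z: Łukasiewicz ¬ gives 1 − 0.21 = 0.79
  (¬z ⊃ z): min(1, 1 − 0.79 + 0.21) = 0.42
  ¬(¬z ⊃ z): Łukasiewicz ¬ gives 1 − 0.42 = 0.58
  ¬¬(¬z ⊃ z): Łukasiewicz ¬ gives 1 − 0.58 = 0.42
  (¬y ∨ ¬¬(¬z ⊃ z)) = max(0.38, 0.42) = 0.42
  ((z ∧ y) ∨ (¬y ∨ ¬¬(¬z ⊃ z))) = max(0.21, 0.42) = 0.42
  Łukasiewicz value = 0.42
Difference: 1 − 0.42 = 0.58

0.58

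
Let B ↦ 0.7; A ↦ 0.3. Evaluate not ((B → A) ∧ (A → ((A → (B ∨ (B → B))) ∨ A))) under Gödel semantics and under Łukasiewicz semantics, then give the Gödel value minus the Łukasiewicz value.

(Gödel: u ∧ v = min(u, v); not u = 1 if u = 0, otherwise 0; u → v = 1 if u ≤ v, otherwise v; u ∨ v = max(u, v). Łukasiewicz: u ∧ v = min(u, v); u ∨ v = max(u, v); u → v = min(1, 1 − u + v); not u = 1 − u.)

Gödel evaluation:
  (B → A): 0.7 > 0.3, so result = 0.3
  (B → B): 0.7 ≤ 0.7, so result = 1
  (B ∨ (B → B)) = max(0.7, 1) = 1
  (A → (B ∨ (B → B))): 0.3 ≤ 1, so result = 1
  ((A → (B ∨ (B → B))) ∨ A) = max(1, 0.3) = 1
  (A → ((A → (B ∨ (B → B))) ∨ A)): 0.3 ≤ 1, so result = 1
  ((B → A) ∧ (A → ((A → (B ∨ (B → B))) ∨ A))) = min(0.3, 1) = 0.3
  not ((B → A) ∧ (A → ((A → (B ∨ (B → B))) ∨ A))): Gödel ¬ of 0.3 = 0 (operand ≠ 0)
  Gödel value = 0
Łukasiewicz evaluation:
  (B → A): min(1, 1 − 0.7 + 0.3) = 0.6
  (B → B): min(1, 1 − 0.7 + 0.7) = 1
  (B ∨ (B → B)) = max(0.7, 1) = 1
  (A → (B ∨ (B → B))): min(1, 1 − 0.3 + 1) = 1
  ((A → (B ∨ (B → B))) ∨ A) = max(1, 0.3) = 1
  (A → ((A → (B ∨ (B → B))) ∨ A)): min(1, 1 − 0.3 + 1) = 1
  ((B → A) ∧ (A → ((A → (B ∨ (B → B))) ∨ A))) = min(0.6, 1) = 0.6
  not ((B → A) ∧ (A → ((A → (B ∨ (B → B))) ∨ A))): Łukasiewicz ¬ gives 1 − 0.6 = 0.4
  Łukasiewicz value = 0.4
Difference: 0 − 0.4 = -0.40

-0.40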